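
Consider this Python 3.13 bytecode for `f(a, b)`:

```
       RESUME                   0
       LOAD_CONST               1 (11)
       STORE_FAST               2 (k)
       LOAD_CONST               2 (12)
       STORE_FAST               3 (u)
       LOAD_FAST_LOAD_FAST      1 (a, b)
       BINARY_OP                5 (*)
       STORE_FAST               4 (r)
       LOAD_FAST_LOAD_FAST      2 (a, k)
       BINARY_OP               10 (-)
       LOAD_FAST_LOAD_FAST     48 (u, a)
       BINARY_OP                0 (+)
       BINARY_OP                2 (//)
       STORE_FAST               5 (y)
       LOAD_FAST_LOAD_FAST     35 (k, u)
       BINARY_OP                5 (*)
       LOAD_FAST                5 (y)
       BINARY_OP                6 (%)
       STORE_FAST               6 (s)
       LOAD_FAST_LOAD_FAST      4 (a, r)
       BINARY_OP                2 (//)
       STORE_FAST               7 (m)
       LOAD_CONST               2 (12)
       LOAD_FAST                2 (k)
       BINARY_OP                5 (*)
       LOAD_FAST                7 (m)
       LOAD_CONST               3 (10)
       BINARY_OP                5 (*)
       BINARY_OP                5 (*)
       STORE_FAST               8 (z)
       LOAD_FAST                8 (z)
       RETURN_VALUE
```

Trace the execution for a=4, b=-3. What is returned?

LOAD_CONST → push 11. Stack: [11]
STORE_FAST k → k=11. Stack: []
LOAD_CONST → push 12. Stack: [12]
STORE_FAST u → u=12. Stack: []
LOAD_FAST_LOAD_FAST a,b → push 4,-3. Stack: [4, -3]
BINARY_OP * → 4 * -3 = -12. Stack: [-12]
STORE_FAST r → r=-12. Stack: []
LOAD_FAST_LOAD_FAST a,k → push 4,11. Stack: [4, 11]
BINARY_OP - → 4 - 11 = -7. Stack: [-7]
LOAD_FAST_LOAD_FAST u,a → push 12,4. Stack: [-7, 12, 4]
BINARY_OP + → 12 + 4 = 16. Stack: [-7, 16]
BINARY_OP // → -7 // 16 = -1. Stack: [-1]
STORE_FAST y → y=-1. Stack: []
LOAD_FAST_LOAD_FAST k,u → push 11,12. Stack: [11, 12]
BINARY_OP * → 11 * 12 = 132. Stack: [132]
LOAD_FAST y → push -1. Stack: [132, -1]
BINARY_OP % → 132 % -1 = 0. Stack: [0]
STORE_FAST s → s=0. Stack: []
LOAD_FAST_LOAD_FAST a,r → push 4,-12. Stack: [4, -12]
BINARY_OP // → 4 // -12 = -1. Stack: [-1]
STORE_FAST m → m=-1. Stack: []
LOAD_CONST → push 12. Stack: [12]
LOAD_FAST k → push 11. Stack: [12, 11]
BINARY_OP * → 12 * 11 = 132. Stack: [132]
LOAD_FAST m → push -1. Stack: [132, -1]
LOAD_CONST → push 10. Stack: [132, -1, 10]
BINARY_OP * → -1 * 10 = -10. Stack: [132, -10]
BINARY_OP * → 132 * -10 = -1320. Stack: [-1320]
STORE_FAST z → z=-1320. Stack: []
LOAD_FAST z → push -1320. Stack: [-1320]
RETURN_VALUE → return -1320.

-1320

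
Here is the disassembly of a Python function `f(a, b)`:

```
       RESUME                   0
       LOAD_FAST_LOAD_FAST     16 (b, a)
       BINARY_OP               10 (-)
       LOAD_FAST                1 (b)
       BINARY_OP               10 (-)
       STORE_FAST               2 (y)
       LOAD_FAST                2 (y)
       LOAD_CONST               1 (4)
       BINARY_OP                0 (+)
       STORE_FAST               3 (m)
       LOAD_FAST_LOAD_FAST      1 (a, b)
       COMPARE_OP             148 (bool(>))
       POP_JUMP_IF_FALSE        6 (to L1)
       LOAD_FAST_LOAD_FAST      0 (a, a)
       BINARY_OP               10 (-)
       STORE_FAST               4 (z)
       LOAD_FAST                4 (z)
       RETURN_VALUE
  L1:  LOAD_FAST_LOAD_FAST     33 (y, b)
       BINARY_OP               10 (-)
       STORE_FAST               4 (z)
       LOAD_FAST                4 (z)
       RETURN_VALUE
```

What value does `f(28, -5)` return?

LOAD_FAST_LOAD_FAST b,a → push -5,28. Stack: [-5, 28]
BINARY_OP - → -5 - 28 = -33. Stack: [-33]
LOAD_FAST b → push -5. Stack: [-33, -5]
BINARY_OP - → -33 - -5 = -28. Stack: [-28]
STORE_FAST y → y=-28. Stack: []
LOAD_FAST y → push -28. Stack: [-28]
LOAD_CONST → push 4. Stack: [-28, 4]
BINARY_OP + → -28 + 4 = -24. Stack: [-24]
STORE_FAST m → m=-24. Stack: []
LOAD_FAST_LOAD_FAST a,b → push 28,-5. Stack: [28, -5]
COMPARE_OP bool(>) → 28 vs -5 = True. Stack: [True]
POP_JUMP_IF_FALSE → pop True; no jump. Stack: []
LOAD_FAST_LOAD_FAST a,a → push 28,28. Stack: [28, 28]
BINARY_OP - → 28 - 28 = 0. Stack: [0]
STORE_FAST z → z=0. Stack: []
LOAD_FAST z → push 0. Stack: [0]
RETURN_VALUE → return 0.

0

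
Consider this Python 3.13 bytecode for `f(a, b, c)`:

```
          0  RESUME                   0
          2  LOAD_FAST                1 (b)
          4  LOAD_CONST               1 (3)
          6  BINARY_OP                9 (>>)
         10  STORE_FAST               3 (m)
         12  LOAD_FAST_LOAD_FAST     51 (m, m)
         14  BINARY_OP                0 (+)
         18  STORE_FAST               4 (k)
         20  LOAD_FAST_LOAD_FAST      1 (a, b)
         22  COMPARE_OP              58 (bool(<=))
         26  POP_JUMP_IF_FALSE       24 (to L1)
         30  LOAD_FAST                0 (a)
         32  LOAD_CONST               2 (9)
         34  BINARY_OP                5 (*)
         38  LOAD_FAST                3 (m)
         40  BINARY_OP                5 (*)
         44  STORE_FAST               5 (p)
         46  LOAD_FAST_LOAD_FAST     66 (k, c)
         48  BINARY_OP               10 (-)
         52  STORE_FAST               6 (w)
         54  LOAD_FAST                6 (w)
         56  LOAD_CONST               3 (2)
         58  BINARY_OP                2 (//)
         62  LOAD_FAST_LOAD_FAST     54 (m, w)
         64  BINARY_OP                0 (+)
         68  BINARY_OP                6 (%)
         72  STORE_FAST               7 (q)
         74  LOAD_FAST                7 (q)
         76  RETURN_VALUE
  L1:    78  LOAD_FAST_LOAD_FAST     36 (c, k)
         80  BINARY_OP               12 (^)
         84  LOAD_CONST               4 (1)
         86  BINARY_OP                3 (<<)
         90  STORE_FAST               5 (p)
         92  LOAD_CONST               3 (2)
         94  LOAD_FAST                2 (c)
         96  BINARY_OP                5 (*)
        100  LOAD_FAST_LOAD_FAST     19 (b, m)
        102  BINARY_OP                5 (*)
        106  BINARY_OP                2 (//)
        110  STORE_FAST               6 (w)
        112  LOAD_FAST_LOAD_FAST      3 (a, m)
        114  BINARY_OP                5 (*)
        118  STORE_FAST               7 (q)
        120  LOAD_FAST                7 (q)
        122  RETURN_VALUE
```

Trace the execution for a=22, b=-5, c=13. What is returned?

-22

LOAD_FAST b → push -5. Stack: [-5]
LOAD_CONST → push 3. Stack: [-5, 3]
BINARY_OP >> → -5 >> 3 = -1. Stack: [-1]
STORE_FAST m → m=-1. Stack: []
LOAD_FAST_LOAD_FAST m,m → push -1,-1. Stack: [-1, -1]
BINARY_OP + → -1 + -1 = -2. Stack: [-2]
STORE_FAST k → k=-2. Stack: []
LOAD_FAST_LOAD_FAST a,b → push 22,-5. Stack: [22, -5]
COMPARE_OP bool(<=) → 22 vs -5 = False. Stack: [False]
POP_JUMP_IF_FALSE → pop False; jump. Stack: []
LOAD_FAST_LOAD_FAST c,k → push 13,-2. Stack: [13, -2]
BINARY_OP ^ → 13 ^ -2 = -13. Stack: [-13]
LOAD_CONST → push 1. Stack: [-13, 1]
BINARY_OP << → -13 << 1 = -26. Stack: [-26]
STORE_FAST p → p=-26. Stack: []
LOAD_CONST → push 2. Stack: [2]
LOAD_FAST c → push 13. Stack: [2, 13]
BINARY_OP * → 2 * 13 = 26. Stack: [26]
LOAD_FAST_LOAD_FAST b,m → push -5,-1. Stack: [26, -5, -1]
BINARY_OP * → -5 * -1 = 5. Stack: [26, 5]
BINARY_OP // → 26 // 5 = 5. Stack: [5]
STORE_FAST w → w=5. Stack: []
LOAD_FAST_LOAD_FAST a,m → push 22,-1. Stack: [22, -1]
BINARY_OP * → 22 * -1 = -22. Stack: [-22]
STORE_FAST q → q=-22. Stack: []
LOAD_FAST q → push -22. Stack: [-22]
RETURN_VALUE → return -22.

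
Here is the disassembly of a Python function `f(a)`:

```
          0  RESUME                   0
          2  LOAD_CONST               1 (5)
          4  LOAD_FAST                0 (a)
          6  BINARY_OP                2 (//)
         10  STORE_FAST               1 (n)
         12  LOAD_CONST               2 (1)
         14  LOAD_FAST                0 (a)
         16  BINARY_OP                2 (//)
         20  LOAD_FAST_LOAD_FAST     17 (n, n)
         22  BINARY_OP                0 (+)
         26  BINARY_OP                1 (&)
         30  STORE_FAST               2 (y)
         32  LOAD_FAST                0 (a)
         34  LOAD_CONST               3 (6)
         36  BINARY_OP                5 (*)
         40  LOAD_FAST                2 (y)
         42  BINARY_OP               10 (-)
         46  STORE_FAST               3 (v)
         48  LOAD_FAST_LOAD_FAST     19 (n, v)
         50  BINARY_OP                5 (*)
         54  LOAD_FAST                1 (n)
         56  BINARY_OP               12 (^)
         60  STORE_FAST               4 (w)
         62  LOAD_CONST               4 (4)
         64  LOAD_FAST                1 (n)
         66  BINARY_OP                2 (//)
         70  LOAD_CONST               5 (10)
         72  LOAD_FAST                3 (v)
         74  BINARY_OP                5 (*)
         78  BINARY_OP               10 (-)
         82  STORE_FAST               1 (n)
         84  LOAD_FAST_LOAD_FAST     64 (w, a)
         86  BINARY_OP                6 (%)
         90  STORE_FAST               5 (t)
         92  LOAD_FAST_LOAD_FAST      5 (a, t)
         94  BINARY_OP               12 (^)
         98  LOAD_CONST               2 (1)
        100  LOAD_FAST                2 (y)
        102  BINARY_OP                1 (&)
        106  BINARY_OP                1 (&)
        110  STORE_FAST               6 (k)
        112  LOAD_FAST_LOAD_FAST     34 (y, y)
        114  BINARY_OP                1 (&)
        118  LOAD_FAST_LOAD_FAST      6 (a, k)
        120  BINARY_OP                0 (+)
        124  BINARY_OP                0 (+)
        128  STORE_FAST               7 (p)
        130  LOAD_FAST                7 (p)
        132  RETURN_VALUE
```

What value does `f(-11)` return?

LOAD_CONST → push 5. Stack: [5]
LOAD_FAST a → push -11. Stack: [5, -11]
BINARY_OP // → 5 // -11 = -1. Stack: [-1]
STORE_FAST n → n=-1. Stack: []
LOAD_CONST → push 1. Stack: [1]
LOAD_FAST a → push -11. Stack: [1, -11]
BINARY_OP // → 1 // -11 = -1. Stack: [-1]
LOAD_FAST_LOAD_FAST n,n → push -1,-1. Stack: [-1, -1, -1]
BINARY_OP + → -1 + -1 = -2. Stack: [-1, -2]
BINARY_OP & → -1 & -2 = -2. Stack: [-2]
STORE_FAST y → y=-2. Stack: []
LOAD_FAST a → push -11. Stack: [-11]
LOAD_CONST → push 6. Stack: [-11, 6]
BINARY_OP * → -11 * 6 = -66. Stack: [-66]
LOAD_FAST y → push -2. Stack: [-66, -2]
BINARY_OP - → -66 - -2 = -64. Stack: [-64]
STORE_FAST v → v=-64. Stack: []
LOAD_FAST_LOAD_FAST n,v → push -1,-64. Stack: [-1, -64]
BINARY_OP * → -1 * -64 = 64. Stack: [64]
LOAD_FAST n → push -1. Stack: [64, -1]
BINARY_OP ^ → 64 ^ -1 = -65. Stack: [-65]
STORE_FAST w → w=-65. Stack: []
LOAD_CONST → push 4. Stack: [4]
LOAD_FAST n → push -1. Stack: [4, -1]
BINARY_OP // → 4 // -1 = -4. Stack: [-4]
LOAD_CONST → push 10. Stack: [-4, 10]
LOAD_FAST v → push -64. Stack: [-4, 10, -64]
BINARY_OP * → 10 * -64 = -640. Stack: [-4, -640]
BINARY_OP - → -4 - -640 = 636. Stack: [636]
STORE_FAST n → n=636. Stack: []
LOAD_FAST_LOAD_FAST w,a → push -65,-11. Stack: [-65, -11]
BINARY_OP % → -65 % -11 = -10. Stack: [-10]
STORE_FAST t → t=-10. Stack: []
LOAD_FAST_LOAD_FAST a,t → push -11,-10. Stack: [-11, -10]
BINARY_OP ^ → -11 ^ -10 = 3. Stack: [3]
LOAD_CONST → push 1. Stack: [3, 1]
LOAD_FAST y → push -2. Stack: [3, 1, -2]
BINARY_OP & → 1 & -2 = 0. Stack: [3, 0]
BINARY_OP & → 3 & 0 = 0. Stack: [0]
STORE_FAST k → k=0. Stack: []
LOAD_FAST_LOAD_FAST y,y → push -2,-2. Stack: [-2, -2]
BINARY_OP & → -2 & -2 = -2. Stack: [-2]
LOAD_FAST_LOAD_FAST a,k → push -11,0. Stack: [-2, -11, 0]
BINARY_OP + → -11 + 0 = -11. Stack: [-2, -11]
BINARY_OP + → -2 + -11 = -13. Stack: [-13]
STORE_FAST p → p=-13. Stack: []
LOAD_FAST p → push -13. Stack: [-13]
RETURN_VALUE → return -13.

-13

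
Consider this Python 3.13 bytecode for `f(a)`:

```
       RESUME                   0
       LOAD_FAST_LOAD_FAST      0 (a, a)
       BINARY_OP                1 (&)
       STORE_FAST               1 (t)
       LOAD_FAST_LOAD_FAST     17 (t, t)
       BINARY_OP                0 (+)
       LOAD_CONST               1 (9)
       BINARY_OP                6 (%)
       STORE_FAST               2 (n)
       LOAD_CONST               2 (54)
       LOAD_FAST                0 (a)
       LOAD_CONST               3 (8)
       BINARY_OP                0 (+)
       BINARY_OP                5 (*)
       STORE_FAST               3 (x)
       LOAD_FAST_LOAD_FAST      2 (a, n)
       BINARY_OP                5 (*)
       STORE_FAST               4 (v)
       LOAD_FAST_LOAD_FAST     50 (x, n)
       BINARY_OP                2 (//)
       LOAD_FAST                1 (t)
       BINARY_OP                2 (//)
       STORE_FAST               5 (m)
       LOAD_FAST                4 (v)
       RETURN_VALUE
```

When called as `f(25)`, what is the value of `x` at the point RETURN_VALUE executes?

1782

LOAD_FAST_LOAD_FAST a,a → push 25,25. Stack: [25, 25]
BINARY_OP & → 25 & 25 = 25. Stack: [25]
STORE_FAST t → t=25. Stack: []
LOAD_FAST_LOAD_FAST t,t → push 25,25. Stack: [25, 25]
BINARY_OP + → 25 + 25 = 50. Stack: [50]
LOAD_CONST → push 9. Stack: [50, 9]
BINARY_OP % → 50 % 9 = 5. Stack: [5]
STORE_FAST n → n=5. Stack: []
LOAD_CONST → push 54. Stack: [54]
LOAD_FAST a → push 25. Stack: [54, 25]
LOAD_CONST → push 8. Stack: [54, 25, 8]
BINARY_OP + → 25 + 8 = 33. Stack: [54, 33]
BINARY_OP * → 54 * 33 = 1782. Stack: [1782]
STORE_FAST x → x=1782. Stack: []
LOAD_FAST_LOAD_FAST a,n → push 25,5. Stack: [25, 5]
BINARY_OP * → 25 * 5 = 125. Stack: [125]
STORE_FAST v → v=125. Stack: []
LOAD_FAST_LOAD_FAST x,n → push 1782,5. Stack: [1782, 5]
BINARY_OP // → 1782 // 5 = 356. Stack: [356]
LOAD_FAST t → push 25. Stack: [356, 25]
BINARY_OP // → 356 // 25 = 14. Stack: [14]
STORE_FAST m → m=14. Stack: []
LOAD_FAST v → push 125. Stack: [125]
RETURN_VALUE → return 125.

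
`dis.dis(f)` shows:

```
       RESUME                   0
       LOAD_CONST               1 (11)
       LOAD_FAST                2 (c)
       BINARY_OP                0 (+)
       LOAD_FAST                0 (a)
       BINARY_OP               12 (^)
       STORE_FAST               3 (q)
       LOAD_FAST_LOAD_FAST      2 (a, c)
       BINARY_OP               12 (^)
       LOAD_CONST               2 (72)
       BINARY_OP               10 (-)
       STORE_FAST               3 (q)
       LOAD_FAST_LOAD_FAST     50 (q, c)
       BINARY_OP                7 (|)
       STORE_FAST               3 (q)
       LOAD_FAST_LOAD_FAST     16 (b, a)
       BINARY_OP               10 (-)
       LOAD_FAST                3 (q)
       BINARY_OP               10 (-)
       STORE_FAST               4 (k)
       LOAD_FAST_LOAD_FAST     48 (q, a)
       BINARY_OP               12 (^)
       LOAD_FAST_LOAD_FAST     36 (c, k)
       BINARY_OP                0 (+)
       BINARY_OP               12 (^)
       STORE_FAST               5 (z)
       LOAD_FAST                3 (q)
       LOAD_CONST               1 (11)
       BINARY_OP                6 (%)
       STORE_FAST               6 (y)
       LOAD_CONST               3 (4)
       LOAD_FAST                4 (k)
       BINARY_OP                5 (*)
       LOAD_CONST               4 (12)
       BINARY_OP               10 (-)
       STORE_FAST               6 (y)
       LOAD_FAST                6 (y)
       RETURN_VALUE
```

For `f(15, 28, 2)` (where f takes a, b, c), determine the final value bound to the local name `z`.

-128

LOAD_CONST → push 11. Stack: [11]
LOAD_FAST c → push 2. Stack: [11, 2]
BINARY_OP + → 11 + 2 = 13. Stack: [13]
LOAD_FAST a → push 15. Stack: [13, 15]
BINARY_OP ^ → 13 ^ 15 = 2. Stack: [2]
STORE_FAST q → q=2. Stack: []
LOAD_FAST_LOAD_FAST a,c → push 15,2. Stack: [15, 2]
BINARY_OP ^ → 15 ^ 2 = 13. Stack: [13]
LOAD_CONST → push 72. Stack: [13, 72]
BINARY_OP - → 13 - 72 = -59. Stack: [-59]
STORE_FAST q → q=-59. Stack: []
LOAD_FAST_LOAD_FAST q,c → push -59,2. Stack: [-59, 2]
BINARY_OP | → -59 | 2 = -57. Stack: [-57]
STORE_FAST q → q=-57. Stack: []
LOAD_FAST_LOAD_FAST b,a → push 28,15. Stack: [28, 15]
BINARY_OP - → 28 - 15 = 13. Stack: [13]
LOAD_FAST q → push -57. Stack: [13, -57]
BINARY_OP - → 13 - -57 = 70. Stack: [70]
STORE_FAST k → k=70. Stack: []
LOAD_FAST_LOAD_FAST q,a → push -57,15. Stack: [-57, 15]
BINARY_OP ^ → -57 ^ 15 = -56. Stack: [-56]
LOAD_FAST_LOAD_FAST c,k → push 2,70. Stack: [-56, 2, 70]
BINARY_OP + → 2 + 70 = 72. Stack: [-56, 72]
BINARY_OP ^ → -56 ^ 72 = -128. Stack: [-128]
STORE_FAST z → z=-128. Stack: []
LOAD_FAST q → push -57. Stack: [-57]
LOAD_CONST → push 11. Stack: [-57, 11]
BINARY_OP % → -57 % 11 = 9. Stack: [9]
STORE_FAST y → y=9. Stack: []
LOAD_CONST → push 4. Stack: [4]
LOAD_FAST k → push 70. Stack: [4, 70]
BINARY_OP * → 4 * 70 = 280. Stack: [280]
LOAD_CONST → push 12. Stack: [280, 12]
BINARY_OP - → 280 - 12 = 268. Stack: [268]
STORE_FAST y → y=268. Stack: []
LOAD_FAST y → push 268. Stack: [268]
RETURN_VALUE → return 268.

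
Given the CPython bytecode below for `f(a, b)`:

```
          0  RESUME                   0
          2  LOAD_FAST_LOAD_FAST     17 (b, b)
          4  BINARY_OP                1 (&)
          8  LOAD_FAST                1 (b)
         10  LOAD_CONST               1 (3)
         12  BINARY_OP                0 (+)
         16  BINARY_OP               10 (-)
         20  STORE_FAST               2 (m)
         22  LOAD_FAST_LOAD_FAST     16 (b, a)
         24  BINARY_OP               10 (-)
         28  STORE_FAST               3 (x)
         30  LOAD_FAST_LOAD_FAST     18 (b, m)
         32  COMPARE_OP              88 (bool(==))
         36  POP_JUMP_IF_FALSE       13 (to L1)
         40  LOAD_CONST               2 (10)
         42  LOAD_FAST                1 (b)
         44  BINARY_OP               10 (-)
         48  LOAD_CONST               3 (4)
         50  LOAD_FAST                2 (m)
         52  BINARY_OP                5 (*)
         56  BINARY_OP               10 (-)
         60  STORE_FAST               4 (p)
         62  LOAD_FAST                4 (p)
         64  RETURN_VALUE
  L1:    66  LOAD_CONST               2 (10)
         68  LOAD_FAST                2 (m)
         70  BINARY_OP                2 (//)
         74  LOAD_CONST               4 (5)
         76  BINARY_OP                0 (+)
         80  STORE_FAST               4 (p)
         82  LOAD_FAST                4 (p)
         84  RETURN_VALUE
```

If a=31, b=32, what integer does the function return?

1

LOAD_FAST_LOAD_FAST b,b → push 32,32. Stack: [32, 32]
BINARY_OP & → 32 & 32 = 32. Stack: [32]
LOAD_FAST b → push 32. Stack: [32, 32]
LOAD_CONST → push 3. Stack: [32, 32, 3]
BINARY_OP + → 32 + 3 = 35. Stack: [32, 35]
BINARY_OP - → 32 - 35 = -3. Stack: [-3]
STORE_FAST m → m=-3. Stack: []
LOAD_FAST_LOAD_FAST b,a → push 32,31. Stack: [32, 31]
BINARY_OP - → 32 - 31 = 1. Stack: [1]
STORE_FAST x → x=1. Stack: []
LOAD_FAST_LOAD_FAST b,m → push 32,-3. Stack: [32, -3]
COMPARE_OP bool(==) → 32 vs -3 = False. Stack: [False]
POP_JUMP_IF_FALSE → pop False; jump. Stack: []
LOAD_CONST → push 10. Stack: [10]
LOAD_FAST m → push -3. Stack: [10, -3]
BINARY_OP // → 10 // -3 = -4. Stack: [-4]
LOAD_CONST → push 5. Stack: [-4, 5]
BINARY_OP + → -4 + 5 = 1. Stack: [1]
STORE_FAST p → p=1. Stack: []
LOAD_FAST p → push 1. Stack: [1]
RETURN_VALUE → return 1.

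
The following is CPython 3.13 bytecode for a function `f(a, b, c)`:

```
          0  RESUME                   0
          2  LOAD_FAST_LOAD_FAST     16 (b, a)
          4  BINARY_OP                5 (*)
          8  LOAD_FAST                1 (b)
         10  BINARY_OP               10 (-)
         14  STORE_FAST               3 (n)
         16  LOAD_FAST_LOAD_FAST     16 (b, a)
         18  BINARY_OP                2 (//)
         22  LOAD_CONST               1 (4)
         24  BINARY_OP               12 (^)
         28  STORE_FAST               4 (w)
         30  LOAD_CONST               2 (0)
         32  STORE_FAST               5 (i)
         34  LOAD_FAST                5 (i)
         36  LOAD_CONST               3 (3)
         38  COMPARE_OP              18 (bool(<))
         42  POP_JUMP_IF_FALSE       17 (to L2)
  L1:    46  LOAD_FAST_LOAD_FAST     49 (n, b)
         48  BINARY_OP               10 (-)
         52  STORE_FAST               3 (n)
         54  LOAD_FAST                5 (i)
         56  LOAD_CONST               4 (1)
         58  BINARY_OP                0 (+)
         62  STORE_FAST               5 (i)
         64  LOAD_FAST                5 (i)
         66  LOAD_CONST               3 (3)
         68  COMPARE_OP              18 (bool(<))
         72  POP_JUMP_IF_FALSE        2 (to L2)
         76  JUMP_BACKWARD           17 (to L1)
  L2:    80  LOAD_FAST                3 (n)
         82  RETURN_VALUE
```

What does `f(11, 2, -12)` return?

14

LOAD_FAST_LOAD_FAST b,a → push 2,11. Stack: [2, 11]
BINARY_OP * → 2 * 11 = 22. Stack: [22]
LOAD_FAST b → push 2. Stack: [22, 2]
BINARY_OP - → 22 - 2 = 20. Stack: [20]
STORE_FAST n → n=20. Stack: []
LOAD_FAST_LOAD_FAST b,a → push 2,11. Stack: [2, 11]
BINARY_OP // → 2 // 11 = 0. Stack: [0]
LOAD_CONST → push 4. Stack: [0, 4]
BINARY_OP ^ → 0 ^ 4 = 4. Stack: [4]
STORE_FAST w → w=4. Stack: []
LOAD_CONST → push 0. Stack: [0]
STORE_FAST i → i=0. Stack: []
LOAD_FAST i → push 0. Stack: [0]
LOAD_CONST → push 3. Stack: [0, 3]
COMPARE_OP bool(<) → 0 vs 3 = True. Stack: [True]
POP_JUMP_IF_FALSE → pop True; no jump. Stack: []
LOAD_FAST_LOAD_FAST n,b → push 20,2. Stack: [20, 2]
BINARY_OP - → 20 - 2 = 18. Stack: [18]
STORE_FAST n → n=18. Stack: []
LOAD_FAST i → push 0. Stack: [0]
LOAD_CONST → push 1. Stack: [0, 1]
BINARY_OP + → 0 + 1 = 1. Stack: [1]
STORE_FAST i → i=1. Stack: []
LOAD_FAST i → push 1. Stack: [1]
LOAD_CONST → push 3. Stack: [1, 3]
COMPARE_OP bool(<) → 1 vs 3 = True. Stack: [True]
POP_JUMP_IF_FALSE → pop True; no jump. Stack: []
LOAD_FAST_LOAD_FAST n,b → push 18,2. Stack: [18, 2]
BINARY_OP - → 18 - 2 = 16. Stack: [16]
STORE_FAST n → n=16. Stack: []
LOAD_FAST i → push 1. Stack: [1]
LOAD_CONST → push 1. Stack: [1, 1]
BINARY_OP + → 1 + 1 = 2. Stack: [2]
STORE_FAST i → i=2. Stack: []
LOAD_FAST i → push 2. Stack: [2]
LOAD_CONST → push 3. Stack: [2, 3]
COMPARE_OP bool(<) → 2 vs 3 = True. Stack: [True]
POP_JUMP_IF_FALSE → pop True; no jump. Stack: []
LOAD_FAST_LOAD_FAST n,b → push 16,2. Stack: [16, 2]
BINARY_OP - → 16 - 2 = 14. Stack: [14]
STORE_FAST n → n=14. Stack: []
LOAD_FAST i → push 2. Stack: [2]
LOAD_CONST → push 1. Stack: [2, 1]
BINARY_OP + → 2 + 1 = 3. Stack: [3]
STORE_FAST i → i=3. Stack: []
LOAD_FAST i → push 3. Stack: [3]
LOAD_CONST → push 3. Stack: [3, 3]
COMPARE_OP bool(<) → 3 vs 3 = False. Stack: [False]
POP_JUMP_IF_FALSE → pop False; jump. Stack: []
LOAD_FAST n → push 14. Stack: [14]
RETURN_VALUE → return 14.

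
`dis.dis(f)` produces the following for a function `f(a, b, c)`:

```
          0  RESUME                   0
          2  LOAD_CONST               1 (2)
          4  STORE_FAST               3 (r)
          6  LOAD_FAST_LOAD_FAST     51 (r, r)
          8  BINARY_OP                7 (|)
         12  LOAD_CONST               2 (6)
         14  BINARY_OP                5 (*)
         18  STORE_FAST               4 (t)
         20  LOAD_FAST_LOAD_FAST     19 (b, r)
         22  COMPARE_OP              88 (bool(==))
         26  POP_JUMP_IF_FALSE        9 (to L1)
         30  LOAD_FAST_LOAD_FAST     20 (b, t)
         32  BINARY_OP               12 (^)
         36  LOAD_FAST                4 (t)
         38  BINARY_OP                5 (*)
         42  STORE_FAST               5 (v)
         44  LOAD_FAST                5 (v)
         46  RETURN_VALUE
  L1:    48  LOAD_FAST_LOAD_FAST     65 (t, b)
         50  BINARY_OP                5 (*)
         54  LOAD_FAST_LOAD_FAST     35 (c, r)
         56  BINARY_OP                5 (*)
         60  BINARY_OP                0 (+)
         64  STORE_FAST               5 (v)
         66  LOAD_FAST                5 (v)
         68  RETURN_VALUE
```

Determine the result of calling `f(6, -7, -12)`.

-108

LOAD_CONST → push 2. Stack: [2]
STORE_FAST r → r=2. Stack: []
LOAD_FAST_LOAD_FAST r,r → push 2,2. Stack: [2, 2]
BINARY_OP | → 2 | 2 = 2. Stack: [2]
LOAD_CONST → push 6. Stack: [2, 6]
BINARY_OP * → 2 * 6 = 12. Stack: [12]
STORE_FAST t → t=12. Stack: []
LOAD_FAST_LOAD_FAST b,r → push -7,2. Stack: [-7, 2]
COMPARE_OP bool(==) → -7 vs 2 = False. Stack: [False]
POP_JUMP_IF_FALSE → pop False; jump. Stack: []
LOAD_FAST_LOAD_FAST t,b → push 12,-7. Stack: [12, -7]
BINARY_OP * → 12 * -7 = -84. Stack: [-84]
LOAD_FAST_LOAD_FAST c,r → push -12,2. Stack: [-84, -12, 2]
BINARY_OP * → -12 * 2 = -24. Stack: [-84, -24]
BINARY_OP + → -84 + -24 = -108. Stack: [-108]
STORE_FAST v → v=-108. Stack: []
LOAD_FAST v → push -108. Stack: [-108]
RETURN_VALUE → return -108.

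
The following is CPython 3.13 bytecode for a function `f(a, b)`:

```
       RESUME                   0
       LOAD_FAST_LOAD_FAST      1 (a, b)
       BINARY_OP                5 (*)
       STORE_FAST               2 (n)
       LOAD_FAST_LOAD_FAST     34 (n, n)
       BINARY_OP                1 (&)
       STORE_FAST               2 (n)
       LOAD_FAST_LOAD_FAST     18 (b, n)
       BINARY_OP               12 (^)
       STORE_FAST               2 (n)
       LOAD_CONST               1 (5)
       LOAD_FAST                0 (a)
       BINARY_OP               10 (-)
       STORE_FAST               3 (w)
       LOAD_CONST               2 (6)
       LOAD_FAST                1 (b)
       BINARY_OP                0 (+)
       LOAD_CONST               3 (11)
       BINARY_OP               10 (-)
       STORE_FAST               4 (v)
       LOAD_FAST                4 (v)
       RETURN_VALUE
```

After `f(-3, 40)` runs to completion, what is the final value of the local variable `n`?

LOAD_FAST_LOAD_FAST a,b → push -3,40. Stack: [-3, 40]
BINARY_OP * → -3 * 40 = -120. Stack: [-120]
STORE_FAST n → n=-120. Stack: []
LOAD_FAST_LOAD_FAST n,n → push -120,-120. Stack: [-120, -120]
BINARY_OP & → -120 & -120 = -120. Stack: [-120]
STORE_FAST n → n=-120. Stack: []
LOAD_FAST_LOAD_FAST b,n → push 40,-120. Stack: [40, -120]
BINARY_OP ^ → 40 ^ -120 = -96. Stack: [-96]
STORE_FAST n → n=-96. Stack: []
LOAD_CONST → push 5. Stack: [5]
LOAD_FAST a → push -3. Stack: [5, -3]
BINARY_OP - → 5 - -3 = 8. Stack: [8]
STORE_FAST w → w=8. Stack: []
LOAD_CONST → push 6. Stack: [6]
LOAD_FAST b → push 40. Stack: [6, 40]
BINARY_OP + → 6 + 40 = 46. Stack: [46]
LOAD_CONST → push 11. Stack: [46, 11]
BINARY_OP - → 46 - 11 = 35. Stack: [35]
STORE_FAST v → v=35. Stack: []
LOAD_FAST v → push 35. Stack: [35]
RETURN_VALUE → return 35.

-96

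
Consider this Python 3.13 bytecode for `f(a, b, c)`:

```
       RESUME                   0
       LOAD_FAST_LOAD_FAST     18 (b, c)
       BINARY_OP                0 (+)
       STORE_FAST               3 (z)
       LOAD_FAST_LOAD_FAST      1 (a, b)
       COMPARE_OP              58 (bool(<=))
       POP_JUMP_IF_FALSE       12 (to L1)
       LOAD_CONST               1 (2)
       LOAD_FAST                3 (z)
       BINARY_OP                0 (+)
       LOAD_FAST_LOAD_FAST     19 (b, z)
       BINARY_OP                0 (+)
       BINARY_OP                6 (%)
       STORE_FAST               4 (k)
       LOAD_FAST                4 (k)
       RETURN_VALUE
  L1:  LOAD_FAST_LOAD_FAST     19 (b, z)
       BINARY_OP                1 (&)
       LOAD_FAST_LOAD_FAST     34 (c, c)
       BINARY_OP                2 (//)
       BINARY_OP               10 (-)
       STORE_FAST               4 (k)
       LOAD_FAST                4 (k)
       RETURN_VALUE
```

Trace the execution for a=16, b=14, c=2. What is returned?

LOAD_FAST_LOAD_FAST b,c → push 14,2. Stack: [14, 2]
BINARY_OP + → 14 + 2 = 16. Stack: [16]
STORE_FAST z → z=16. Stack: []
LOAD_FAST_LOAD_FAST a,b → push 16,14. Stack: [16, 14]
COMPARE_OP bool(<=) → 16 vs 14 = False. Stack: [False]
POP_JUMP_IF_FALSE → pop False; jump. Stack: []
LOAD_FAST_LOAD_FAST b,z → push 14,16. Stack: [14, 16]
BINARY_OP & → 14 & 16 = 0. Stack: [0]
LOAD_FAST_LOAD_FAST c,c → push 2,2. Stack: [0, 2, 2]
BINARY_OP // → 2 // 2 = 1. Stack: [0, 1]
BINARY_OP - → 0 - 1 = -1. Stack: [-1]
STORE_FAST k → k=-1. Stack: []
LOAD_FAST k → push -1. Stack: [-1]
RETURN_VALUE → return -1.

-1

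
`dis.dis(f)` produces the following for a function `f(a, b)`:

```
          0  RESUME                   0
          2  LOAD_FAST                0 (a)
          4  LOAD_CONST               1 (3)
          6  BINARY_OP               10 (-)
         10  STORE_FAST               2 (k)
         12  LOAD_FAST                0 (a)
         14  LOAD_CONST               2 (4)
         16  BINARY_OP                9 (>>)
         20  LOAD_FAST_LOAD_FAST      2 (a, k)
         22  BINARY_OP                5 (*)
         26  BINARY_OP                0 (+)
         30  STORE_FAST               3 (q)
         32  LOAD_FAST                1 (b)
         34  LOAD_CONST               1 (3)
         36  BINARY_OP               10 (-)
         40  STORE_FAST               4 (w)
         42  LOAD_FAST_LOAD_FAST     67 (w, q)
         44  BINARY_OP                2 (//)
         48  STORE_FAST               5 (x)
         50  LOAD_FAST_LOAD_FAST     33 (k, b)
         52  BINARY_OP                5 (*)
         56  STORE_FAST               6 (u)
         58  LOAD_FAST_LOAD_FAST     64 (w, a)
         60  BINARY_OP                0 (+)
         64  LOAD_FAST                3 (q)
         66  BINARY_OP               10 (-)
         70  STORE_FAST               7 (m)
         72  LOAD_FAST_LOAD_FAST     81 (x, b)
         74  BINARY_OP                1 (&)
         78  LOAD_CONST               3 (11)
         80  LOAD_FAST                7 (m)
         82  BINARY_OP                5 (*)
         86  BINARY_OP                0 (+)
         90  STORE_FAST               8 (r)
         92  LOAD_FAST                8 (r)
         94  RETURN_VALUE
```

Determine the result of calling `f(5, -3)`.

LOAD_FAST a → push 5. Stack: [5]
LOAD_CONST → push 3. Stack: [5, 3]
BINARY_OP - → 5 - 3 = 2. Stack: [2]
STORE_FAST k → k=2. Stack: []
LOAD_FAST a → push 5. Stack: [5]
LOAD_CONST → push 4. Stack: [5, 4]
BINARY_OP >> → 5 >> 4 = 0. Stack: [0]
LOAD_FAST_LOAD_FAST a,k → push 5,2. Stack: [0, 5, 2]
BINARY_OP * → 5 * 2 = 10. Stack: [0, 10]
BINARY_OP + → 0 + 10 = 10. Stack: [10]
STORE_FAST q → q=10. Stack: []
LOAD_FAST b → push -3. Stack: [-3]
LOAD_CONST → push 3. Stack: [-3, 3]
BINARY_OP - → -3 - 3 = -6. Stack: [-6]
STORE_FAST w → w=-6. Stack: []
LOAD_FAST_LOAD_FAST w,q → push -6,10. Stack: [-6, 10]
BINARY_OP // → -6 // 10 = -1. Stack: [-1]
STORE_FAST x → x=-1. Stack: []
LOAD_FAST_LOAD_FAST k,b → push 2,-3. Stack: [2, -3]
BINARY_OP * → 2 * -3 = -6. Stack: [-6]
STORE_FAST u → u=-6. Stack: []
LOAD_FAST_LOAD_FAST w,a → push -6,5. Stack: [-6, 5]
BINARY_OP + → -6 + 5 = -1. Stack: [-1]
LOAD_FAST q → push 10. Stack: [-1, 10]
BINARY_OP - → -1 - 10 = -11. Stack: [-11]
STORE_FAST m → m=-11. Stack: []
LOAD_FAST_LOAD_FAST x,b → push -1,-3. Stack: [-1, -3]
BINARY_OP & → -1 & -3 = -3. Stack: [-3]
LOAD_CONST → push 11. Stack: [-3, 11]
LOAD_FAST m → push -11. Stack: [-3, 11, -11]
BINARY_OP * → 11 * -11 = -121. Stack: [-3, -121]
BINARY_OP + → -3 + -121 = -124. Stack: [-124]
STORE_FAST r → r=-124. Stack: []
LOAD_FAST r → push -124. Stack: [-124]
RETURN_VALUE → return -124.

-124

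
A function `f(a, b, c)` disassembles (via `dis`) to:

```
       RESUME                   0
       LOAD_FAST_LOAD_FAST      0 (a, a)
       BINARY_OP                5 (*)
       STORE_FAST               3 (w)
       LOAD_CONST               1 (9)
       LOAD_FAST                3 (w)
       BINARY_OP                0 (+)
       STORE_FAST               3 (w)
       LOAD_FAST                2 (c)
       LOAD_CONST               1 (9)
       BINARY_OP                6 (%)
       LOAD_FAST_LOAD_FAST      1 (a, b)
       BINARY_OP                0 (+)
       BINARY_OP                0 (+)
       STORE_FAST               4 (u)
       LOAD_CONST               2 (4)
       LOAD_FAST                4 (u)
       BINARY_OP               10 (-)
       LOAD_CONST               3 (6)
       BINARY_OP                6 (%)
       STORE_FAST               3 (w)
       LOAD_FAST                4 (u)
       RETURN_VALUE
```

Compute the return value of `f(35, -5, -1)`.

LOAD_FAST_LOAD_FAST a,a → push 35,35. Stack: [35, 35]
BINARY_OP * → 35 * 35 = 1225. Stack: [1225]
STORE_FAST w → w=1225. Stack: []
LOAD_CONST → push 9. Stack: [9]
LOAD_FAST w → push 1225. Stack: [9, 1225]
BINARY_OP + → 9 + 1225 = 1234. Stack: [1234]
STORE_FAST w → w=1234. Stack: []
LOAD_FAST c → push -1. Stack: [-1]
LOAD_CONST → push 9. Stack: [-1, 9]
BINARY_OP % → -1 % 9 = 8. Stack: [8]
LOAD_FAST_LOAD_FAST a,b → push 35,-5. Stack: [8, 35, -5]
BINARY_OP + → 35 + -5 = 30. Stack: [8, 30]
BINARY_OP + → 8 + 30 = 38. Stack: [38]
STORE_FAST u → u=38. Stack: []
LOAD_CONST → push 4. Stack: [4]
LOAD_FAST u → push 38. Stack: [4, 38]
BINARY_OP - → 4 - 38 = -34. Stack: [-34]
LOAD_CONST → push 6. Stack: [-34, 6]
BINARY_OP % → -34 % 6 = 2. Stack: [2]
STORE_FAST w → w=2. Stack: []
LOAD_FAST u → push 38. Stack: [38]
RETURN_VALUE → return 38.

38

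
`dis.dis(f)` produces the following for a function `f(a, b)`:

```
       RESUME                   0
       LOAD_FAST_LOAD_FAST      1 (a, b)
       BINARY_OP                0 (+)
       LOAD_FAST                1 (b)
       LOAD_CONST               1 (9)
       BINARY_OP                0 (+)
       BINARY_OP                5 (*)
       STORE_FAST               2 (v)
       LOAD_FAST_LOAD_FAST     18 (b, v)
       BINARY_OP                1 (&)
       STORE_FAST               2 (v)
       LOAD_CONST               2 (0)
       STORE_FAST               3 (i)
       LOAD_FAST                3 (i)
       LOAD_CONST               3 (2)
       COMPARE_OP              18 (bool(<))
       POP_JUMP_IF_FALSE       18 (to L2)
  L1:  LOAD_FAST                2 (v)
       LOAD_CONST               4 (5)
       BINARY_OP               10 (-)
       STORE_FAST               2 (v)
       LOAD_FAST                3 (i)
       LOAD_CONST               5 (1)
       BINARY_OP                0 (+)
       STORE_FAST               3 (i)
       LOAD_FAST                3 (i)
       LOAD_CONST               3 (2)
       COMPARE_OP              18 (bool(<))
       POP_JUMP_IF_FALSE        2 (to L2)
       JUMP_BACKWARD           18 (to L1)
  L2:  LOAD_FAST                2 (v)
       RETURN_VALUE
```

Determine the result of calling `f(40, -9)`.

LOAD_FAST_LOAD_FAST a,b → push 40,-9. Stack: [40, -9]
BINARY_OP + → 40 + -9 = 31. Stack: [31]
LOAD_FAST b → push -9. Stack: [31, -9]
LOAD_CONST → push 9. Stack: [31, -9, 9]
BINARY_OP + → -9 + 9 = 0. Stack: [31, 0]
BINARY_OP * → 31 * 0 = 0. Stack: [0]
STORE_FAST v → v=0. Stack: []
LOAD_FAST_LOAD_FAST b,v → push -9,0. Stack: [-9, 0]
BINARY_OP & → -9 & 0 = 0. Stack: [0]
STORE_FAST v → v=0. Stack: []
LOAD_CONST → push 0. Stack: [0]
STORE_FAST i → i=0. Stack: []
LOAD_FAST i → push 0. Stack: [0]
LOAD_CONST → push 2. Stack: [0, 2]
COMPARE_OP bool(<) → 0 vs 2 = True. Stack: [True]
POP_JUMP_IF_FALSE → pop True; no jump. Stack: []
LOAD_FAST v → push 0. Stack: [0]
LOAD_CONST → push 5. Stack: [0, 5]
BINARY_OP - → 0 - 5 = -5. Stack: [-5]
STORE_FAST v → v=-5. Stack: []
LOAD_FAST i → push 0. Stack: [0]
LOAD_CONST → push 1. Stack: [0, 1]
BINARY_OP + → 0 + 1 = 1. Stack: [1]
STORE_FAST i → i=1. Stack: []
LOAD_FAST i → push 1. Stack: [1]
LOAD_CONST → push 2. Stack: [1, 2]
COMPARE_OP bool(<) → 1 vs 2 = True. Stack: [True]
POP_JUMP_IF_FALSE → pop True; no jump. Stack: []
LOAD_FAST v → push -5. Stack: [-5]
LOAD_CONST → push 5. Stack: [-5, 5]
BINARY_OP - → -5 - 5 = -10. Stack: [-10]
STORE_FAST v → v=-10. Stack: []
LOAD_FAST i → push 1. Stack: [1]
LOAD_CONST → push 1. Stack: [1, 1]
BINARY_OP + → 1 + 1 = 2. Stack: [2]
STORE_FAST i → i=2. Stack: []
LOAD_FAST i → push 2. Stack: [2]
LOAD_CONST → push 2. Stack: [2, 2]
COMPARE_OP bool(<) → 2 vs 2 = False. Stack: [False]
POP_JUMP_IF_FALSE → pop False; jump. Stack: []
LOAD_FAST v → push -10. Stack: [-10]
RETURN_VALUE → return -10.

-10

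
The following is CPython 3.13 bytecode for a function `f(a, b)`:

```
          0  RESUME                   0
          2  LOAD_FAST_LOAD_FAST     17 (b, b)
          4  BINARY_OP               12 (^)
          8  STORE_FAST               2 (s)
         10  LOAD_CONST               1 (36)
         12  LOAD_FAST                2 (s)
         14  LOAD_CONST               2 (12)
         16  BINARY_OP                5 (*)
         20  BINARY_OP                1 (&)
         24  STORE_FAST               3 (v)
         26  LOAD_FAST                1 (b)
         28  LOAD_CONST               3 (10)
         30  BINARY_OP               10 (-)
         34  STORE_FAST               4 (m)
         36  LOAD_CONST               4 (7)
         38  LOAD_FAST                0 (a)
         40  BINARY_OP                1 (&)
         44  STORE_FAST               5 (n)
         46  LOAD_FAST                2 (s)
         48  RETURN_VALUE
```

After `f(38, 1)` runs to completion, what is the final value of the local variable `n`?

6

LOAD_FAST_LOAD_FAST b,b → push 1,1. Stack: [1, 1]
BINARY_OP ^ → 1 ^ 1 = 0. Stack: [0]
STORE_FAST s → s=0. Stack: []
LOAD_CONST → push 36. Stack: [36]
LOAD_FAST s → push 0. Stack: [36, 0]
LOAD_CONST → push 12. Stack: [36, 0, 12]
BINARY_OP * → 0 * 12 = 0. Stack: [36, 0]
BINARY_OP & → 36 & 0 = 0. Stack: [0]
STORE_FAST v → v=0. Stack: []
LOAD_FAST b → push 1. Stack: [1]
LOAD_CONST → push 10. Stack: [1, 10]
BINARY_OP - → 1 - 10 = -9. Stack: [-9]
STORE_FAST m → m=-9. Stack: []
LOAD_CONST → push 7. Stack: [7]
LOAD_FAST a → push 38. Stack: [7, 38]
BINARY_OP & → 7 & 38 = 6. Stack: [6]
STORE_FAST n → n=6. Stack: []
LOAD_FAST s → push 0. Stack: [0]
RETURN_VALUE → return 0.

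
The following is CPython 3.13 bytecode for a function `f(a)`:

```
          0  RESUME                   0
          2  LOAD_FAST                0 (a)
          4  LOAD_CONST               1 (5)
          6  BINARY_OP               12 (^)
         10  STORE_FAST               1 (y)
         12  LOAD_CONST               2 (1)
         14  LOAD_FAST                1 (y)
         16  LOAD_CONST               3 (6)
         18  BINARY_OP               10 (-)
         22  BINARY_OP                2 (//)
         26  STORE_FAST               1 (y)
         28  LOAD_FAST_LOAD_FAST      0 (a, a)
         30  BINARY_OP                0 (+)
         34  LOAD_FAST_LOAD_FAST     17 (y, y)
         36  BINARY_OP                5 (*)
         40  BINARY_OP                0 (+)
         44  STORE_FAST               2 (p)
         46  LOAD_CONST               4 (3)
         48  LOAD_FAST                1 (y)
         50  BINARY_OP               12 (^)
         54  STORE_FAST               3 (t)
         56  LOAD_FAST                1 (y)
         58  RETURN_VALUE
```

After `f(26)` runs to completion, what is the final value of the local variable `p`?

LOAD_FAST a → push 26. Stack: [26]
LOAD_CONST → push 5. Stack: [26, 5]
BINARY_OP ^ → 26 ^ 5 = 31. Stack: [31]
STORE_FAST y → y=31. Stack: []
LOAD_CONST → push 1. Stack: [1]
LOAD_FAST y → push 31. Stack: [1, 31]
LOAD_CONST → push 6. Stack: [1, 31, 6]
BINARY_OP - → 31 - 6 = 25. Stack: [1, 25]
BINARY_OP // → 1 // 25 = 0. Stack: [0]
STORE_FAST y → y=0. Stack: []
LOAD_FAST_LOAD_FAST a,a → push 26,26. Stack: [26, 26]
BINARY_OP + → 26 + 26 = 52. Stack: [52]
LOAD_FAST_LOAD_FAST y,y → push 0,0. Stack: [52, 0, 0]
BINARY_OP * → 0 * 0 = 0. Stack: [52, 0]
BINARY_OP + → 52 + 0 = 52. Stack: [52]
STORE_FAST p → p=52. Stack: []
LOAD_CONST → push 3. Stack: [3]
LOAD_FAST y → push 0. Stack: [3, 0]
BINARY_OP ^ → 3 ^ 0 = 3. Stack: [3]
STORE_FAST t → t=3. Stack: []
LOAD_FAST y → push 0. Stack: [0]
RETURN_VALUE → return 0.

52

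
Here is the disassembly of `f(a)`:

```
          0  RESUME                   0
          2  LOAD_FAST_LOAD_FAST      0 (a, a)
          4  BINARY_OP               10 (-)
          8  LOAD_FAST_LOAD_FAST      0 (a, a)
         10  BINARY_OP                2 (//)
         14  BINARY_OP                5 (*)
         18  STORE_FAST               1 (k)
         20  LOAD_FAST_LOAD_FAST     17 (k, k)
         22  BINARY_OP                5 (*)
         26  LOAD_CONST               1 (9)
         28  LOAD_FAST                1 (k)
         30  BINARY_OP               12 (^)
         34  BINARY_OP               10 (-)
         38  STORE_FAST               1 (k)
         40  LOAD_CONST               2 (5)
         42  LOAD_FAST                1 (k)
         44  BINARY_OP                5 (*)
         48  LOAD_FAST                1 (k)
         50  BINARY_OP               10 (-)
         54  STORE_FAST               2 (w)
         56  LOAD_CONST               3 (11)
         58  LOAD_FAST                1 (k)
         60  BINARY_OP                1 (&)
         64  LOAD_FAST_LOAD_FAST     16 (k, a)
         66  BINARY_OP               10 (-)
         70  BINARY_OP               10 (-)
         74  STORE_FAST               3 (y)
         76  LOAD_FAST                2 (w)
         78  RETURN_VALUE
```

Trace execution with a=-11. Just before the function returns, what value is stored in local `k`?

-9

LOAD_FAST_LOAD_FAST a,a → push -11,-11. Stack: [-11, -11]
BINARY_OP - → -11 - -11 = 0. Stack: [0]
LOAD_FAST_LOAD_FAST a,a → push -11,-11. Stack: [0, -11, -11]
BINARY_OP // → -11 // -11 = 1. Stack: [0, 1]
BINARY_OP * → 0 * 1 = 0. Stack: [0]
STORE_FAST k → k=0. Stack: []
LOAD_FAST_LOAD_FAST k,k → push 0,0. Stack: [0, 0]
BINARY_OP * → 0 * 0 = 0. Stack: [0]
LOAD_CONST → push 9. Stack: [0, 9]
LOAD_FAST k → push 0. Stack: [0, 9, 0]
BINARY_OP ^ → 9 ^ 0 = 9. Stack: [0, 9]
BINARY_OP - → 0 - 9 = -9. Stack: [-9]
STORE_FAST k → k=-9. Stack: []
LOAD_CONST → push 5. Stack: [5]
LOAD_FAST k → push -9. Stack: [5, -9]
BINARY_OP * → 5 * -9 = -45. Stack: [-45]
LOAD_FAST k → push -9. Stack: [-45, -9]
BINARY_OP - → -45 - -9 = -36. Stack: [-36]
STORE_FAST w → w=-36. Stack: []
LOAD_CONST → push 11. Stack: [11]
LOAD_FAST k → push -9. Stack: [11, -9]
BINARY_OP & → 11 & -9 = 3. Stack: [3]
LOAD_FAST_LOAD_FAST k,a → push -9,-11. Stack: [3, -9, -11]
BINARY_OP - → -9 - -11 = 2. Stack: [3, 2]
BINARY_OP - → 3 - 2 = 1. Stack: [1]
STORE_FAST y → y=1. Stack: []
LOAD_FAST w → push -36. Stack: [-36]
RETURN_VALUE → return -36.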